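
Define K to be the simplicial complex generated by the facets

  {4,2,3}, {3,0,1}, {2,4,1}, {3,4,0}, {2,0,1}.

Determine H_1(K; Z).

H_1 ≅ Z.

Take the total order 0 < 1 < 2 < 3 < 4 on the vertex set. Then K (dimension 2) consists of the simplices:

  0-simplices (5): [0], [1], [2], [3], [4]
  1-simplices (10): [0,1], [0,2], [0,3], [0,4], [1,2], [1,3], [1,4], [2,3], [2,4], [3,4]
  2-simplices (5): [0,1,2], [0,1,3], [0,3,4], [1,2,4], [2,3,4]

giving chain groups C_0 ≅ Z^5, C_1 ≅ Z^10, C_2 ≅ Z^5.

The boundary map ∂_1: C_1 → C_0 sends each edge [p,q] (with p < q) to q − p.
This gives a 5×10 integer matrix of rank 4; reducing to Smith normal form yields diagonal entries (1,1,1,1).

∂_2: C_2 → C_1 maps a triangle to the signed sum of its edges. For instance
  ∂[0,1,2] = [1,2] − [0,2] + [0,1],
  ∂[1,2,4] = [2,4] − [1,4] + [1,2].
As a 10×5 matrix over Z this has rank 5, with invariant factors (1,1,1,1,1).

From H_k ≅ ker(∂_k) / im(∂_{k+1}) we obtain:

  H_1: rank ker ∂_1 − rank ∂_2 = (10 − 4) − 5 = 1, and the invariant factors of ∂_2 are all 1, so H_1 ≅ Z.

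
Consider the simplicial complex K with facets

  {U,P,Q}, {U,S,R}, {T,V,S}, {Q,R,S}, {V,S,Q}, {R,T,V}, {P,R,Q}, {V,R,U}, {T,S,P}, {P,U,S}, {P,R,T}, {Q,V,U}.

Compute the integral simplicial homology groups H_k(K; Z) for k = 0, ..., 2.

H_0 = Z,  H_1 = Z_2,  H_2 = 0.

Take the total order P < Q < R < S < T < U < V on the vertex set. Then K (dimension 2) consists of the simplices:

  0-simplices (7): P, Q, R, S, T, U, V
  1-simplices (18): PQ, PR, PS, PT, PU, QR, QS, QU, QV, RS, RT, RU, RV, ST, SU, SV, TV, UV
  2-simplices (12): PQR, PQU, PRT, PST, PSU, QRS, QSV, QUV, RSU, RTV, RUV, STV

Hence C_0 ≅ Z^7, C_1 ≅ Z^18, C_2 ≅ Z^12.

The boundary map ∂_1: C_1 → C_0 is given by ∂[p,q] = [q] − [p]. For instance
  ∂SU = U − S.
The 7×18 boundary matrix has rank 6 and Smith normal form diag(1,1,1,1,1,1).

The boundary map ∂_2: C_2 → C_1 acts by ∂[p,q,r] = [q,r] − [p,r] + [p,q]. For instance
  ∂RSU = SU − RU + RS,
  ∂PRT = RT − PT + PR.
The resulting 18×12 matrix has rank 12, and its Smith normal form has invariant factors (1,1,1,1,1,1,1,1,1,1,1,2).

From H_k ≅ ker(∂_k) / im(∂_{k+1}) we obtain:

  H_0: rank C_0 − rank ∂_1 = 7 − 6 = 1, and the invariant factors of ∂_1 are all 1, so H_0 = Z.
  H_1: rank ker ∂_1 − rank ∂_2 = (18 − 6) − 12 = 0, and ∂_2 has invariant factor 2 > 1, so H_1 = Z_2.
  H_2: rank ker ∂_2 − rank ∂_3 = (12 − 12) − 0 = 0, and there is no ∂_3, so H_2 = 0.

As a check, the Euler characteristic is 7 − 18 + 12 = 1, which agrees with 1 − 0 + 0 = 1.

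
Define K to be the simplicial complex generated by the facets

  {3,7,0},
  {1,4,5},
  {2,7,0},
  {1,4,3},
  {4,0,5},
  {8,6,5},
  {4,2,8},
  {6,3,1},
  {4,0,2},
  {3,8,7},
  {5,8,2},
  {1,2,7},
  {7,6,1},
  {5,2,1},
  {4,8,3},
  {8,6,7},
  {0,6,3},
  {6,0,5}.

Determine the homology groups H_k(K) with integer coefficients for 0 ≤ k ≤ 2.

Order the vertices as 0 < 1 < 2 < 3 < 4 < 5 < 6 < 7 < 8. Listing each simplex with vertices in this order, K has dimension 2 with simplices:

  0-simplices (9): [0], [1], [2], [3], [4], [5], [6], [7], [8]
  1-simplices (27): (27 of them)
  2-simplices (18): [0,2,4], [0,2,7], [0,3,6], [0,3,7], [0,4,5], [0,5,6], [1,2,5], [1,2,7], [1,3,4], [1,3,6], [1,4,5], [1,6,7], [2,4,8], [2,5,8], [3,4,8], [3,7,8], [5,6,8], [6,7,8]

Hence C_0 ≅ Z^9, C_1 ≅ Z^27, C_2 ≅ Z^18.

The boundary map ∂_1: C_1 → C_0 maps an edge to its endpoints' difference, ∂[p,q] = q − p.
The 9×27 boundary matrix has rank 8 and Smith normal form diag(1,1,1,1,1,1,1,1).

∂_2: C_2 → C_1 acts by ∂[p,q,r] = [q,r] − [p,r] + [p,q]. For instance
  ∂[1,3,4] = [3,4] − [1,4] + [1,3],
  ∂[5,6,8] = [6,8] − [5,8] + [5,6].
This gives a 27×18 integer matrix of rank 18; reducing to Smith normal form yields diagonal entries (1,1,1,1,1,1,1,1,1,1,1,1,1,1,1,1,1,2).

Reading off H_k = ker ∂_k / im ∂_{k+1}:

  H_0: rank C_0 − rank ∂_1 = 9 − 8 = 1, and the invariant factors of ∂_1 are all 1, so H_0 = Z.
  H_1: rank ker ∂_1 − rank ∂_2 = (27 − 8) − 18 = 1, and ∂_2 has invariant factor 2 > 1, so H_1 = Z ⊕ Z/2Z.
  H_2: rank ker ∂_2 − rank ∂_3 = (18 − 18) − 0 = 0, and there is no ∂_3, so H_2 = 0.

As a check, the Euler characteristic is 9 − 27 + 18 = 0, which agrees with 1 − 1 + 0 = 0.
(K is a triangulation of the Klein bottle.)

H_0 ≅ Z,  H_1 ≅ Z ⊕ Z/2Z,  H_2 = 0.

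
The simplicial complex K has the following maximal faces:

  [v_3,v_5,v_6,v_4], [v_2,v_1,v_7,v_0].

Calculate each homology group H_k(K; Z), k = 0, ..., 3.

H_0 = Z^2,  H_1 = 0,  H_2 = 0,  H_3 = 0.

Fix the vertex order v_0 < v_1 < v_2 < v_3 < v_4 < v_5 < v_6 < v_7 and write every simplex with vertices in increasing order. Then dim K = 3 and the simplices of K are:

  0-simplices (8): [v_0], [v_1], [v_2], [v_3], [v_4], [v_5], [v_6], [v_7]
  1-simplices (12): [v_0,v_1], [v_0,v_2], [v_0,v_7], [v_1,v_2], [v_1,v_7], [v_2,v_7], [v_3,v_4], [v_3,v_5], [v_3,v_6], [v_4,v_5], [v_4,v_6], [v_5,v_6]
  2-simplices (8): [v_0,v_1,v_2], [v_0,v_1,v_7], [v_0,v_2,v_7], [v_1,v_2,v_7], [v_3,v_4,v_5], [v_3,v_4,v_6], [v_3,v_5,v_6], [v_4,v_5,v_6]
  3-simplices (2): [v_0,v_1,v_2,v_7], [v_3,v_4,v_5,v_6]

Hence C_0 ≅ Z^8, C_1 ≅ Z^12, C_2 ≅ Z^8, C_3 ≅ Z^2.

The boundary map ∂_1: C_1 → C_0 is given by ∂[p,q] = [q] − [p]. For instance
  ∂[v_5,v_6] = [v_6] − [v_5].
The 8×12 boundary matrix has rank 6 and Smith normal form diag(1,1,1,1,1,1).

∂_2: C_2 → C_1 maps a triangle to the signed sum of its edges. For instance
  ∂[v_3,v_4,v_6] = [v_4,v_6] − [v_3,v_6] + [v_3,v_4],
  ∂[v_3,v_5,v_6] = [v_5,v_6] − [v_3,v_6] + [v_3,v_5].
The resulting 12×8 matrix has rank 6, and its Smith normal form has invariant factors (1,1,1,1,1,1).

∂_3: C_3 → C_2 sends each 3-simplex σ to the alternating sum Σ_i (−1)^i (σ with its i-th vertex removed). For instance
  ∂[v_0,v_1,v_2,v_7] = [v_1,v_2,v_7] − [v_0,v_2,v_7] + [v_0,v_1,v_7] − [v_0,v_1,v_2],
  ∂[v_3,v_4,v_5,v_6] = [v_4,v_5,v_6] − [v_3,v_5,v_6] + [v_3,v_4,v_6] − [v_3,v_4,v_5].
As a 8×2 matrix over Z this has rank 2, with invariant factors (1,1).

Computing H_k = (kernel of ∂_k) / (image of ∂_{k+1}):

  H_0: rank C_0 − rank ∂_1 = 8 − 6 = 2, and the invariant factors of ∂_1 are all 1, so H_0 ≅ Z^2.
  H_1: rank ker ∂_1 − rank ∂_2 = (12 − 6) − 6 = 0, and the invariant factors of ∂_2 are all 1, so H_1 ≅ 0.
  H_2: rank ker ∂_2 − rank ∂_3 = (8 − 6) − 2 = 0, and the invariant factors of ∂_3 are all 1, so H_2 ≅ 0.
  H_3: rank ker ∂_3 − rank ∂_4 = (2 − 2) − 0 = 0, and there is no ∂_4, so H_3 ≅ 0.

As a check, the Euler characteristic is 8 − 12 + 8 − 2 = 2, which agrees with 2 − 0 + 0 − 0 = 2.
(K is a triangulation of the disjoint union of the 3-simplex and the 3-simplex.)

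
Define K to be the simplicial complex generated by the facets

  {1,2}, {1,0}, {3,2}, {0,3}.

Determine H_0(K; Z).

H_0 = Z.

Fix the vertex order 0 < 1 < 2 < 3 and write every simplex with vertices in increasing order. Then dim K = 1 and the simplices of K are:

  0-simplices (4): [0], [1], [2], [3]
  1-simplices (4): [0,1], [0,3], [1,2], [2,3]

giving chain groups C_0 ≅ Z^4, C_1 ≅ Z^4.

∂_1: C_1 → C_0 is given by ∂[p,q] = [q] − [p].
As a 4×4 matrix over Z this has rank 3, with invariant factors (1,1,1).

Computing H_k = (kernel of ∂_k) / (image of ∂_{k+1}):

  H_0: rank C_0 − rank ∂_1 = 4 − 3 = 1, and the invariant factors of ∂_1 are all 1, so H_0 = Z.

(K is a triangulation of the circle S^1.)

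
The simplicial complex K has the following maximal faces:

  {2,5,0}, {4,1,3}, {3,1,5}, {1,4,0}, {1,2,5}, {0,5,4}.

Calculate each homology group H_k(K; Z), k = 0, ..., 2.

H_0 ≅ Z,  H_1 ≅ Z,  H_2 = 0.

Take the total order 0 < 1 < 2 < 3 < 4 < 5 on the vertex set. Then K (dimension 2) consists of the simplices:

  0-simplices (6): [0], [1], [2], [3], [4], [5]
  1-simplices (12): [0,1], [0,2], [0,4], [0,5], [1,2], [1,3], [1,4], [1,5], [2,5], [3,4], [3,5], [4,5]
  2-simplices (6): [0,1,4], [0,2,5], [0,4,5], [1,2,5], [1,3,4], [1,3,5]

Hence C_0 ≅ Z^6, C_1 ≅ Z^12, C_2 ≅ Z^6.

∂_1: C_1 → C_0 is given by ∂[p,q] = [q] − [p].
As a 6×12 matrix over Z this has rank 5, with invariant factors (1,1,1,1,1).

∂_2: C_2 → C_1 sends each 2-simplex [p,q,r] to [q,r] − [p,r] + [p,q]. For instance
  ∂[1,3,5] = [3,5] − [1,5] + [1,3],
  ∂[1,3,4] = [3,4] − [1,4] + [1,3].
As a 12×6 matrix over Z this has rank 6, with invariant factors (1,1,1,1,1,1).

Computing H_k = (kernel of ∂_k) / (image of ∂_{k+1}):

  H_0: rank C_0 − rank ∂_1 = 6 − 5 = 1, and the invariant factors of ∂_1 are all 1, so H_0 = Z.
  H_1: rank ker ∂_1 − rank ∂_2 = (12 − 5) − 6 = 1, and the invariant factors of ∂_2 are all 1, so H_1 = Z.
  H_2: rank ker ∂_2 − rank ∂_3 = (6 − 6) − 0 = 0, and there is no ∂_3, so H_2 = 0.

(K is a triangulation of the cylinder S^1 x I.)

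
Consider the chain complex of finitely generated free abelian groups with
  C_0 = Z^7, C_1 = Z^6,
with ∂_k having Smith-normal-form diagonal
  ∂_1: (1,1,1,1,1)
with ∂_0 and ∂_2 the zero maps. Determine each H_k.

H_0 ≅ Z^2,  H_1 ≅ Z.

H_0: b_0 = 7 − 0 − 5 = 2; torsion from ∂_1 factors > 1: none. So H_0 ≅ Z^2.
H_1: b_1 = 6 − 5 − 0 = 1; torsion from ∂_2 factors > 1: none. So H_1 ≅ Z.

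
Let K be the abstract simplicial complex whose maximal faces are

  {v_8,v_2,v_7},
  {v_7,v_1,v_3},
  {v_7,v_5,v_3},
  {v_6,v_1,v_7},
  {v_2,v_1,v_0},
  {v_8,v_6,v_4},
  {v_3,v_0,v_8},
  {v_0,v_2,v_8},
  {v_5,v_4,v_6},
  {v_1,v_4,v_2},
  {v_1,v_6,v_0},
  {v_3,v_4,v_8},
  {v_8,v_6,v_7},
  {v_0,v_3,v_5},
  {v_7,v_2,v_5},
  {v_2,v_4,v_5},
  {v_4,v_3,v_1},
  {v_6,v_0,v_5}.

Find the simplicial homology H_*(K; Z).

H_0 ≅ Z,  H_1 ≅ Z^2,  H_2 ≅ Z.

We work with the vertex ordering v_0 < v_1 < v_2 < v_3 < v_4 < v_5 < v_6 < v_7 < v_8. The simplices of K, each written with vertices in increasing order, are:

  0-simplices (9): [v_0], [v_1], [v_2], [v_3], [v_4], [v_5], [v_6], [v_7], [v_8]
  1-simplices (27): (27 of them)
  2-simplices (18): (18 of them)

so the chain groups are C_0 ≅ Z^9, C_1 ≅ Z^27, C_2 ≅ Z^18.

∂_1: C_1 → C_0 maps an edge to its endpoints' difference, ∂[p,q] = q − p.
The resulting 9×27 matrix has rank 8, and its Smith normal form has invariant factors (1,1,1,1,1,1,1,1).

The boundary map ∂_2: C_2 → C_1 sends each 2-simplex [p,q,r] to [q,r] − [p,r] + [p,q]. For instance
  ∂[v_1,v_6,v_7] = [v_6,v_7] − [v_1,v_7] + [v_1,v_6],
  ∂[v_3,v_5,v_7] = [v_5,v_7] − [v_3,v_7] + [v_3,v_5].
The resulting 27×18 matrix has rank 17, and its Smith normal form has invariant factors (1,1,1,1,1,1,1,1,1,1,1,1,1,1,1,1,1).

Computing H_k = (kernel of ∂_k) / (image of ∂_{k+1}):

  H_0: rank C_0 − rank ∂_1 = 9 − 8 = 1, and the invariant factors of ∂_1 are all 1, so H_0 = Z.
  H_1: rank ker ∂_1 − rank ∂_2 = (27 − 8) − 17 = 2, and the invariant factors of ∂_2 are all 1, so H_1 = Z^2.
  H_2: rank ker ∂_2 − rank ∂_3 = (18 − 17) − 0 = 1, and there is no ∂_3, so H_2 = Z.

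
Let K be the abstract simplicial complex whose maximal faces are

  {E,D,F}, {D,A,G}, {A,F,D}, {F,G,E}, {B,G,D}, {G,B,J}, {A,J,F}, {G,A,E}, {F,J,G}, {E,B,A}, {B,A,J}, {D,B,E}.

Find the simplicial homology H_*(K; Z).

K has 7 vertices, 18 edges, 12 triangles.
rank ∂_0 = 0, rank ∂_1 = 6 ⇒ b_0 = 7 − 0 − 6 = 1; all invariant factors of ∂_1 are 1 so no torsion. So H_0 ≅ Z.
rank ∂_1 = 6, rank ∂_2 = 12 ⇒ b_1 = 18 − 6 − 12 = 0; ∂_2 has invariant factor(s) [2] giving torsion. So H_1 ≅ Z_2.
rank ∂_2 = 12, rank ∂_3 = 0 ⇒ b_2 = 12 − 12 − 0 = 0. So H_2 ≅ 0.

H_0 = Z,  H_1 = Z_2,  H_2 = 0.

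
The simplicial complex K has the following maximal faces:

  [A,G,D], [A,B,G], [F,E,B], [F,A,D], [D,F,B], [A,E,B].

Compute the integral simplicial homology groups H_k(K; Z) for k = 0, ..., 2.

We work with the vertex ordering A < B < D < E < F < G. The simplices of K, each written with vertices in increasing order, are:

  0-simplices (6): A, B, D, E, F, G
  1-simplices (12): AB, AD, AE, AF, AG, BD, BE, BF, BG, DF, DG, EF
  2-simplices (6): ABE, ABG, ADF, ADG, BDF, BEF

giving chain groups C_0 ≅ Z^6, C_1 ≅ Z^12, C_2 ≅ Z^6.

Boundary ∂_1: C_1 → C_0 is given by ∂[p,q] = [q] − [p].
The resulting 6×12 matrix has rank 5, and its Smith normal form has invariant factors (1,1,1,1,1).

The boundary map ∂_2: C_2 → C_1 acts by ∂[p,q,r] = [q,r] − [p,r] + [p,q]. For instance
  ∂ABE = BE − AE + AB,
  ∂ABG = BG − AG + AB.
This gives a 12×6 integer matrix of rank 6; reducing to Smith normal form yields diagonal entries (1,1,1,1,1,1).

Now H_k = ker ∂_k / im ∂_{k+1}, so:

  H_0: rank C_0 − rank ∂_1 = 6 − 5 = 1, and the invariant factors of ∂_1 are all 1, so H_0 ≅ Z.
  H_1: rank ker ∂_1 − rank ∂_2 = (12 − 5) − 6 = 1, and the invariant factors of ∂_2 are all 1, so H_1 ≅ Z.
  H_2: rank ker ∂_2 − rank ∂_3 = (6 − 6) − 0 = 0, and there is no ∂_3, so H_2 ≅ 0.

(K is a triangulation of the cylinder S^1 x I.)

H_0 = Z,  H_1 = Z,  H_2 = 0.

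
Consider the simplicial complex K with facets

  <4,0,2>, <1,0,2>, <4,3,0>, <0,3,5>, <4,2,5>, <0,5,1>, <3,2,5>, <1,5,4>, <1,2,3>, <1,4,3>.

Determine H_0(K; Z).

Take the total order 0 < 1 < 2 < 3 < 4 < 5 on the vertex set. Then K (dimension 2) consists of the simplices:

  0-simplices (6): [0], [1], [2], [3], [4], [5]
  1-simplices (15): [0,1], [0,2], [0,3], [0,4], [0,5], [1,2], [1,3], [1,4], [1,5], [2,3], [2,4], [2,5], [3,4], [3,5], [4,5]
  2-simplices (10): [0,1,2], [0,1,5], [0,2,4], [0,3,4], [0,3,5], [1,2,3], [1,3,4], [1,4,5], [2,3,5], [2,4,5]

giving chain groups C_0 ≅ Z^6, C_1 ≅ Z^15, C_2 ≅ Z^10.

The boundary map ∂_1: C_1 → C_0 sends each edge [p,q] (with p < q) to q − p.
As a 6×15 matrix over Z this has rank 5, with invariant factors (1,1,1,1,1).

The boundary map ∂_2: C_2 → C_1 sends each 2-simplex [p,q,r] to [q,r] − [p,r] + [p,q]. For instance
  ∂[0,2,4] = [2,4] − [0,4] + [0,2],
  ∂[0,3,5] = [3,5] − [0,5] + [0,3].
This gives a 15×10 integer matrix of rank 10; reducing to Smith normal form yields diagonal entries (1,1,1,1,1,1,1,1,1,2).

Now H_k = ker ∂_k / im ∂_{k+1}, so:

  H_0: rank C_0 − rank ∂_1 = 6 − 5 = 1, and the invariant factors of ∂_1 are all 1, so H_0 ≅ Z.

H_0 = Z.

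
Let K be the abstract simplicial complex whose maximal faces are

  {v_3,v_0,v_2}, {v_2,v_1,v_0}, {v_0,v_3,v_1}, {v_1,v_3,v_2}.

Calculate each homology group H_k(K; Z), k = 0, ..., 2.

K has 4 vertices, 6 edges, 4 triangles.
rank ∂_0 = 0, rank ∂_1 = 3 ⇒ b_0 = 4 − 0 − 3 = 1; all invariant factors of ∂_1 are 1 so no torsion. So H_0 = Z.
rank ∂_1 = 3, rank ∂_2 = 3 ⇒ b_1 = 6 − 3 − 3 = 0; all invariant factors of ∂_2 are 1 so no torsion. So H_1 = 0.
rank ∂_2 = 3, rank ∂_3 = 0 ⇒ b_2 = 4 − 3 − 0 = 1. So H_2 = Z.

H_0 ≅ Z,  H_1 = 0,  H_2 ≅ Z.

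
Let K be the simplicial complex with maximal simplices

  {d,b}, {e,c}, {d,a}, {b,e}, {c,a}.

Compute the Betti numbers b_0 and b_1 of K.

b_0 = 1, b_1 = 1.

Order the vertices as a < b < c < d < e. Listing each simplex with vertices in this order, K has dimension 1 with simplices:

  0-simplices (5): a, b, c, d, e
  1-simplices (5): ac, ad, bd, be, ce

Hence C_0 ≅ Z^5, C_1 ≅ Z^5.

The boundary map ∂_1: C_1 → C_0 is given by ∂[p,q] = [q] − [p]. For instance
  ∂be = e − b.
The resulting 5×5 matrix has rank 4, and its Smith normal form has invariant factors (1,1,1,1).

Reading off H_k = ker ∂_k / im ∂_{k+1}:

  H_0: rank C_0 − rank ∂_1 = 5 − 4 = 1, and the invariant factors of ∂_1 are all 1, so H_0 = Z.
  H_1: rank ker ∂_1 − rank ∂_2 = (5 − 4) − 0 = 1, and there is no ∂_2, so H_1 = Z.

Hence the Betti numbers are b_0 = 1, b_1 = 1.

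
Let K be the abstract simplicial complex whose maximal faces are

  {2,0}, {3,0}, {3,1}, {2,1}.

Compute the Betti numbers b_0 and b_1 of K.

b_0 = 1, b_1 = 1.

K has 4 vertices, 4 edges.
rank ∂_0 = 0, rank ∂_1 = 3 ⇒ b_0 = 4 − 0 − 3 = 1; all invariant factors of ∂_1 are 1 so no torsion. So H_0 ≅ Z.
rank ∂_1 = 3, rank ∂_2 = 0 ⇒ b_1 = 4 − 3 − 0 = 1. So H_1 ≅ Z.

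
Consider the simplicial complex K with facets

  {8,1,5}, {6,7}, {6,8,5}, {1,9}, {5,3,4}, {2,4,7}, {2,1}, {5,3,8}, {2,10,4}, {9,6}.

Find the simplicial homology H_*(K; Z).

We work with the vertex ordering 1 < 2 < 3 < 4 < 5 < 6 < 7 < 8 < 9 < 10. The simplices of K, each written with vertices in increasing order, are:

  0-simplices (10): [1], [2], [3], [4], [5], [6], [7], [8], [9], [10]
  1-simplices (18): [1,2], [1,5], [1,8], [1,9], [2,4], [2,7], [2,10], [3,4], [3,5], [3,8], [4,5], [4,7], [4,10], [5,6], [5,8], [6,7], [6,8], [6,9]
  2-simplices (6): [1,5,8], [2,4,7], [2,4,10], [3,4,5], [3,5,8], [5,6,8]

so the chain groups are C_0 ≅ Z^10, C_1 ≅ Z^18, C_2 ≅ Z^6.

The boundary map ∂_1: C_1 → C_0 sends each edge [p,q] (with p < q) to q − p. For instance
  ∂[3,4] = [4] − [3].
The 10×18 boundary matrix has rank 9 and Smith normal form diag(1,1,1,1,1,1,1,1,1).

The boundary map ∂_2: C_2 → C_1 sends each 2-simplex [p,q,r] to [q,r] − [p,r] + [p,q]. For instance
  ∂[3,5,8] = [5,8] − [3,8] + [3,5],
  ∂[5,6,8] = [6,8] − [5,8] + [5,6].
As a 18×6 matrix over Z this has rank 6, with invariant factors (1,1,1,1,1,1).

From H_k ≅ ker(∂_k) / im(∂_{k+1}) we obtain:

  H_0: rank C_0 − rank ∂_1 = 10 − 9 = 1, and the invariant factors of ∂_1 are all 1, so H_0 = Z.
  H_1: rank ker ∂_1 − rank ∂_2 = (18 − 9) − 6 = 3, and the invariant factors of ∂_2 are all 1, so H_1 = Z^3.
  H_2: rank ker ∂_2 − rank ∂_3 = (6 − 6) − 0 = 0, and there is no ∂_3, so H_2 = 0.

As a check, the Euler characteristic is 10 − 18 + 6 = -2, which agrees with 1 − 3 + 0 = -2.

H_0 ≅ Z,  H_1 ≅ Z^3,  H_2 = 0.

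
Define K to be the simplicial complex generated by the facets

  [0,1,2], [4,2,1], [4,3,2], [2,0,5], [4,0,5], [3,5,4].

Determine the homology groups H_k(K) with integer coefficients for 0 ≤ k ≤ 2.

H_0 ≅ Z,  H_1 ≅ Z,  H_2 = 0.

Fix the vertex order 0 < 1 < 2 < 3 < 4 < 5 and write every simplex with vertices in increasing order. Then dim K = 2 and the simplices of K are:

  0-simplices (6): [0], [1], [2], [3], [4], [5]
  1-simplices (12): [0,1], [0,2], [0,4], [0,5], [1,2], [1,4], [2,3], [2,4], [2,5], [3,4], [3,5], [4,5]
  2-simplices (6): [0,1,2], [0,2,5], [0,4,5], [1,2,4], [2,3,4], [3,4,5]

Hence C_0 ≅ Z^6, C_1 ≅ Z^12, C_2 ≅ Z^6.

∂_1: C_1 → C_0 is given by ∂[p,q] = [q] − [p].
This gives a 6×12 integer matrix of rank 5; reducing to Smith normal form yields diagonal entries (1,1,1,1,1).

The boundary map ∂_2: C_2 → C_1 sends each 2-simplex [p,q,r] to [q,r] − [p,r] + [p,q]. For instance
  ∂[2,3,4] = [3,4] − [2,4] + [2,3],
  ∂[0,2,5] = [2,5] − [0,5] + [0,2].
As a 12×6 matrix over Z this has rank 6, with invariant factors (1,1,1,1,1,1).

Computing H_k = (kernel of ∂_k) / (image of ∂_{k+1}):

  H_0: rank C_0 − rank ∂_1 = 6 − 5 = 1, and the invariant factors of ∂_1 are all 1, so H_0 = Z.
  H_1: rank ker ∂_1 − rank ∂_2 = (12 − 5) − 6 = 1, and the invariant factors of ∂_2 are all 1, so H_1 = Z.
  H_2: rank ker ∂_2 − rank ∂_3 = (6 − 6) − 0 = 0, and there is no ∂_3, so H_2 = 0.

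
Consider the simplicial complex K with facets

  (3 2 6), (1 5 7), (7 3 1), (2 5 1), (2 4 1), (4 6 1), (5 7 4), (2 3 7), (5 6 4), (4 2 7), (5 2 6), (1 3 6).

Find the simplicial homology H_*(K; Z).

H_0 ≅ Z,  H_1 ≅ Z_2,  H_2 = 0.

Order the vertices as 1 < 2 < 3 < 4 < 5 < 6 < 7. Listing each simplex with vertices in this order, K has dimension 2 with simplices:

  0-simplices (7): [1], [2], [3], [4], [5], [6], [7]
  1-simplices (18): [1,2], [1,3], [1,4], [1,5], [1,6], [1,7], [2,3], [2,4], [2,5], [2,6], [2,7], [3,6], [3,7], [4,5], [4,6], [4,7], [5,6], [5,7]
  2-simplices (12): [1,2,4], [1,2,5], [1,3,6], [1,3,7], [1,4,6], [1,5,7], [2,3,6], [2,3,7], [2,4,7], [2,5,6], [4,5,6], [4,5,7]

so the chain groups are C_0 ≅ Z^7, C_1 ≅ Z^18, C_2 ≅ Z^12.

∂_1: C_1 → C_0 maps an edge to its endpoints' difference, ∂[p,q] = q − p.
The 7×18 boundary matrix has rank 6 and Smith normal form diag(1,1,1,1,1,1).

Boundary ∂_2: C_2 → C_1 acts by ∂[p,q,r] = [q,r] − [p,r] + [p,q]. For instance
  ∂[1,5,7] = [5,7] − [1,7] + [1,5],
  ∂[4,5,6] = [5,6] − [4,6] + [4,5].
The 18×12 boundary matrix has rank 12 and Smith normal form diag(1,1,1,1,1,1,1,1,1,1,1,2).

Computing H_k = (kernel of ∂_k) / (image of ∂_{k+1}):

  H_0: rank C_0 − rank ∂_1 = 7 − 6 = 1, and the invariant factors of ∂_1 are all 1, so H_0 = Z.
  H_1: rank ker ∂_1 − rank ∂_2 = (18 − 6) − 12 = 0, and ∂_2 has invariant factor 2 > 1, so H_1 = Z_2.
  H_2: rank ker ∂_2 − rank ∂_3 = (12 − 12) − 0 = 0, and there is no ∂_3, so H_2 = 0.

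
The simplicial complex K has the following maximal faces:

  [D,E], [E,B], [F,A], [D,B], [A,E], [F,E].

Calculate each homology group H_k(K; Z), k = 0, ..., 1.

H_0 = Z,  H_1 = Z^2.

K has 5 vertices, 6 edges.
rank ∂_0 = 0, rank ∂_1 = 4 ⇒ b_0 = 5 − 0 − 4 = 1; all invariant factors of ∂_1 are 1 so no torsion. So H_0 ≅ Z.
rank ∂_1 = 4, rank ∂_2 = 0 ⇒ b_1 = 6 − 4 − 0 = 2. So H_1 ≅ Z^2.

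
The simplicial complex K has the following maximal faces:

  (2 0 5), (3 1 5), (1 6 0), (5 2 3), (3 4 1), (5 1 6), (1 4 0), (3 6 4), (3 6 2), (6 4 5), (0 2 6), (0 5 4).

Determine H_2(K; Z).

Take the total order 0 < 1 < 2 < 3 < 4 < 5 < 6 on the vertex set. Then K (dimension 2) consists of the simplices:

  0-simplices (7): [0], [1], [2], [3], [4], [5], [6]
  1-simplices (18): [0,1], [0,2], [0,4], [0,5], [0,6], [1,3], [1,4], [1,5], [1,6], [2,3], [2,5], [2,6], [3,4], [3,5], [3,6], [4,5], [4,6], [5,6]
  2-simplices (12): [0,1,4], [0,1,6], [0,2,5], [0,2,6], [0,4,5], [1,3,4], [1,3,5], [1,5,6], [2,3,5], [2,3,6], [3,4,6], [4,5,6]

Hence C_0 ≅ Z^7, C_1 ≅ Z^18, C_2 ≅ Z^12.

Boundary ∂_1: C_1 → C_0 is given by ∂[p,q] = [q] − [p]. For instance
  ∂[2,6] = [6] − [2].
This gives a 7×18 integer matrix of rank 6; reducing to Smith normal form yields diagonal entries (1,1,1,1,1,1).

∂_2: C_2 → C_1 maps a triangle to the signed sum of its edges. For instance
  ∂[0,4,5] = [4,5] − [0,5] + [0,4],
  ∂[0,2,6] = [2,6] − [0,6] + [0,2].
The resulting 18×12 matrix has rank 12, and its Smith normal form has invariant factors (1,1,1,1,1,1,1,1,1,1,1,2).

Computing H_k = (kernel of ∂_k) / (image of ∂_{k+1}):

  H_2: rank ker ∂_2 − rank ∂_3 = (12 − 12) − 0 = 0, and there is no ∂_3, so H_2 ≅ 0.

H_2 = 0.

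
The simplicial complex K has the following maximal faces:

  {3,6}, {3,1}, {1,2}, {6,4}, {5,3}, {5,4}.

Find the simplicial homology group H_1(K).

Fix the vertex order 1 < 2 < 3 < 4 < 5 < 6 and write every simplex with vertices in increasing order. Then dim K = 1 and the simplices of K are:

  0-simplices (6): [1], [2], [3], [4], [5], [6]
  1-simplices (6): [1,2], [1,3], [3,5], [3,6], [4,5], [4,6]

so the chain groups are C_0 ≅ Z^6, C_1 ≅ Z^6.

Boundary ∂_1: C_1 → C_0 maps an edge to its endpoints' difference, ∂[p,q] = q − p.
As a 6×6 matrix over Z this has rank 5, with invariant factors (1,1,1,1,1).

Computing H_k = (kernel of ∂_k) / (image of ∂_{k+1}):

  H_1: rank ker ∂_1 − rank ∂_2 = (6 − 5) − 0 = 1, and there is no ∂_2, so H_1 ≅ Z.

H_1 = Z.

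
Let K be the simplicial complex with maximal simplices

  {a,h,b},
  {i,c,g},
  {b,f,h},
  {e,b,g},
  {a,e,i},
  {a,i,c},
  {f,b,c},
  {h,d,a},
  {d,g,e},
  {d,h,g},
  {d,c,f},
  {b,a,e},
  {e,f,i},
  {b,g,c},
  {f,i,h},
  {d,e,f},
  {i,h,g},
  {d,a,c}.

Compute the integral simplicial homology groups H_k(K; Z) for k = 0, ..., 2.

H_0 ≅ Z,  H_1 ≅ Z^2,  H_2 ≅ Z.

We work with the vertex ordering a < b < c < d < e < f < g < h < i. The simplices of K, each written with vertices in increasing order, are:

  0-simplices (9): a, b, c, d, e, f, g, h, i
  1-simplices (27): ab, ac, ad, ae, ah, ai, bc, be, bf, bg, bh, cd, cf, cg, ci, de, df, dg, dh, ef, eg, ei, fh, fi, gh, gi, hi
  2-simplices (18): abe, abh, acd, aci, adh, aei, bcf, bcg, beg, bfh, cdf, cgi, def, deg, dgh, efi, fhi, ghi

Hence C_0 ≅ Z^9, C_1 ≅ Z^27, C_2 ≅ Z^18.

The boundary map ∂_1: C_1 → C_0 maps an edge to its endpoints' difference, ∂[p,q] = q − p.
This gives a 9×27 integer matrix of rank 8; reducing to Smith normal form yields diagonal entries (1,1,1,1,1,1,1,1).

Boundary ∂_2: C_2 → C_1 sends each 2-simplex [p,q,r] to [q,r] − [p,r] + [p,q]. For instance
  ∂cdf = df − cf + cd,
  ∂fhi = hi − fi + fh.
As a 27×18 matrix over Z this has rank 17, with invariant factors (1,1,1,1,1,1,1,1,1,1,1,1,1,1,1,1,1).

Computing H_k = (kernel of ∂_k) / (image of ∂_{k+1}):

  H_0: rank C_0 − rank ∂_1 = 9 − 8 = 1, and the invariant factors of ∂_1 are all 1, so H_0 = Z.
  H_1: rank ker ∂_1 − rank ∂_2 = (27 − 8) − 17 = 2, and the invariant factors of ∂_2 are all 1, so H_1 = Z^2.
  H_2: rank ker ∂_2 − rank ∂_3 = (18 − 17) − 0 = 1, and there is no ∂_3, so H_2 = Z.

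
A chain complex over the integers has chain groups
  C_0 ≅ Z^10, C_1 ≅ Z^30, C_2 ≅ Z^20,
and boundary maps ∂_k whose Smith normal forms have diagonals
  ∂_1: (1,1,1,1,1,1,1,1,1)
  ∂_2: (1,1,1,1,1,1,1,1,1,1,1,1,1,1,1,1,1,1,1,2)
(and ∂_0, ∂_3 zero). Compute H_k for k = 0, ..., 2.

H_0 = Z,  H_1 = Z × Z/2,  H_2 = 0.

H_0: b_0 = 10 − 0 − 9 = 1; torsion from ∂_1 factors > 1: none. So H_0 = Z.
H_1: b_1 = 30 − 9 − 20 = 1; torsion from ∂_2 factors > 1: [2]. So H_1 = Z × Z/2.
H_2: b_2 = 20 − 20 − 0 = 0; torsion from ∂_3 factors > 1: none. So H_2 = 0.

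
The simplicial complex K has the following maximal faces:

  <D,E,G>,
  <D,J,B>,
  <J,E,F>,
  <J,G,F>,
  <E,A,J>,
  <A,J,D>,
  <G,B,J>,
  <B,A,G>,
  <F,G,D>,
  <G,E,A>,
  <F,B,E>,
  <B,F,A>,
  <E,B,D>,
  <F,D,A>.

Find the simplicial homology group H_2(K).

Fix the vertex order A < B < D < E < F < G < J and write every simplex with vertices in increasing order. Then dim K = 2 and the simplices of K are:

  0-simplices (7): A, B, D, E, F, G, J
  1-simplices (21): AB, AD, AE, AF, AG, AJ, BD, BE, BF, BG, BJ, DE, DF, DG, DJ, EF, EG, EJ, FG, FJ, GJ
  2-simplices (14): ABF, ABG, ADF, ADJ, AEG, AEJ, BDE, BDJ, BEF, BGJ, DEG, DFG, EFJ, FGJ

giving chain groups C_0 ≅ Z^7, C_1 ≅ Z^21, C_2 ≅ Z^14.

Boundary ∂_1: C_1 → C_0 maps an edge to its endpoints' difference, ∂[p,q] = q − p.
As a 7×21 matrix over Z this has rank 6, with invariant factors (1,1,1,1,1,1).

Boundary ∂_2: C_2 → C_1 sends each 2-simplex [p,q,r] to [q,r] − [p,r] + [p,q]. For instance
  ∂BEF = EF − BF + BE,
  ∂EFJ = FJ − EJ + EF.
The 21×14 boundary matrix has rank 13 and Smith normal form diag(1,1,1,1,1,1,1,1,1,1,1,1,1).

From H_k ≅ ker(∂_k) / im(∂_{k+1}) we obtain:

  H_2: rank ker ∂_2 − rank ∂_3 = (14 − 13) − 0 = 1, and there is no ∂_3, so H_2 ≅ Z.

H_2 = Z.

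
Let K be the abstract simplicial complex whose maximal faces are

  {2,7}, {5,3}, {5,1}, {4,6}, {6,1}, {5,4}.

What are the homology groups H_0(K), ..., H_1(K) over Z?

H_0 ≅ Z^2,  H_1 ≅ Z.

Take the total order 1 < 2 < 3 < 4 < 5 < 6 < 7 on the vertex set. Then K (dimension 1) consists of the simplices:

  0-simplices (7): [1], [2], [3], [4], [5], [6], [7]
  1-simplices (6): [1,5], [1,6], [2,7], [3,5], [4,5], [4,6]

so the chain groups are C_0 ≅ Z^7, C_1 ≅ Z^6.

Boundary ∂_1: C_1 → C_0 sends each edge [p,q] (with p < q) to q − p.
The resulting 7×6 matrix has rank 5, and its Smith normal form has invariant factors (1,1,1,1,1).

Reading off H_k = ker ∂_k / im ∂_{k+1}:

  H_0: rank C_0 − rank ∂_1 = 7 − 5 = 2, and the invariant factors of ∂_1 are all 1, so H_0 = Z^2.
  H_1: rank ker ∂_1 − rank ∂_2 = (6 − 5) − 0 = 1, and there is no ∂_2, so H_1 = Z.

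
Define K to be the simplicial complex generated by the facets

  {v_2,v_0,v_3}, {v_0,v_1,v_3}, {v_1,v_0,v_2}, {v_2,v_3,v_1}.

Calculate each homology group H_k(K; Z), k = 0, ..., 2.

We work with the vertex ordering v_0 < v_1 < v_2 < v_3. The simplices of K, each written with vertices in increasing order, are:

  0-simplices (4): [v_0], [v_1], [v_2], [v_3]
  1-simplices (6): [v_0,v_1], [v_0,v_2], [v_0,v_3], [v_1,v_2], [v_1,v_3], [v_2,v_3]
  2-simplices (4): [v_0,v_1,v_2], [v_0,v_1,v_3], [v_0,v_2,v_3], [v_1,v_2,v_3]

so the chain groups are C_0 ≅ Z^4, C_1 ≅ Z^6, C_2 ≅ Z^4.

∂_1: C_1 → C_0 is given by ∂[p,q] = [q] − [p].
The resulting 4×6 matrix has rank 3, and its Smith normal form has invariant factors (1,1,1).

Boundary ∂_2: C_2 → C_1 acts by ∂[p,q,r] = [q,r] − [p,r] + [p,q]. For instance
  ∂[v_0,v_2,v_3] = [v_2,v_3] − [v_0,v_3] + [v_0,v_2],
  ∂[v_0,v_1,v_2] = [v_1,v_2] − [v_0,v_2] + [v_0,v_1].
This gives a 6×4 integer matrix of rank 3; reducing to Smith normal form yields diagonal entries (1,1,1).

From H_k ≅ ker(∂_k) / im(∂_{k+1}) we obtain:

  H_0: rank C_0 − rank ∂_1 = 4 − 3 = 1, and the invariant factors of ∂_1 are all 1, so H_0 ≅ Z.
  H_1: rank ker ∂_1 − rank ∂_2 = (6 − 3) − 3 = 0, and the invariant factors of ∂_2 are all 1, so H_1 ≅ 0.
  H_2: rank ker ∂_2 − rank ∂_3 = (4 − 3) − 0 = 1, and there is no ∂_3, so H_2 ≅ Z.

H_0 ≅ Z,  H_1 = 0,  H_2 ≅ Z.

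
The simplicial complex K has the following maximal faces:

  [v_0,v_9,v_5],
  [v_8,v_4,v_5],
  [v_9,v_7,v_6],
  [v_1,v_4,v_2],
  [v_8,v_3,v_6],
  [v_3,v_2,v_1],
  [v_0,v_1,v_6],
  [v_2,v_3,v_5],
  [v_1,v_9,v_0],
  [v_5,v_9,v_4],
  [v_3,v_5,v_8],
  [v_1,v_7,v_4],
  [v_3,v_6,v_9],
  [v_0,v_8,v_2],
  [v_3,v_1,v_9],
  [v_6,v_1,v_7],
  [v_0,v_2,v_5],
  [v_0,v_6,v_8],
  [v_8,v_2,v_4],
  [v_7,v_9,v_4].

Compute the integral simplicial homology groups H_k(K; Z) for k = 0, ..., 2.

Order the vertices as v_0 < v_1 < v_2 < v_3 < v_4 < v_5 < v_6 < v_7 < v_8 < v_9. Listing each simplex with vertices in this order, K has dimension 2 with simplices:

  0-simplices (10): [v_0], [v_1], [v_2], [v_3], [v_4], [v_5], [v_6], [v_7], [v_8], [v_9]
  1-simplices (30): (30 of them)
  2-simplices (20): (20 of them)

giving chain groups C_0 ≅ Z^10, C_1 ≅ Z^30, C_2 ≅ Z^20.

∂_1: C_1 → C_0 maps an edge to its endpoints' difference, ∂[p,q] = q − p. For instance
  ∂[v_1,v_4] = [v_4] − [v_1].
The 10×30 boundary matrix has rank 9 and Smith normal form diag(1,1,1,1,1,1,1,1,1).

Boundary ∂_2: C_2 → C_1 acts by ∂[p,q,r] = [q,r] − [p,r] + [p,q]. For instance
  ∂[v_2,v_4,v_8] = [v_4,v_8] − [v_2,v_8] + [v_2,v_4],
  ∂[v_1,v_2,v_3] = [v_2,v_3] − [v_1,v_3] + [v_1,v_2].
The 30×20 boundary matrix has rank 20 and Smith normal form diag(1,1,1,1,1,1,1,1,1,1,1,1,1,1,1,1,1,1,1,2).

Computing H_k = (kernel of ∂_k) / (image of ∂_{k+1}):

  H_0: rank C_0 − rank ∂_1 = 10 − 9 = 1, and the invariant factors of ∂_1 are all 1, so H_0 = Z.
  H_1: rank ker ∂_1 − rank ∂_2 = (30 − 9) − 20 = 1, and ∂_2 has invariant factor 2 > 1, so H_1 = Z ⊕ Z/2.
  H_2: rank ker ∂_2 − rank ∂_3 = (20 − 20) − 0 = 0, and there is no ∂_3, so H_2 = 0.

As a check, the Euler characteristic is 10 − 30 + 20 = 0, which agrees with 1 − 1 + 0 = 0.
(K is a triangulation of the Klein bottle.)

H_0 = Z,  H_1 = Z ⊕ Z/2,  H_2 = 0.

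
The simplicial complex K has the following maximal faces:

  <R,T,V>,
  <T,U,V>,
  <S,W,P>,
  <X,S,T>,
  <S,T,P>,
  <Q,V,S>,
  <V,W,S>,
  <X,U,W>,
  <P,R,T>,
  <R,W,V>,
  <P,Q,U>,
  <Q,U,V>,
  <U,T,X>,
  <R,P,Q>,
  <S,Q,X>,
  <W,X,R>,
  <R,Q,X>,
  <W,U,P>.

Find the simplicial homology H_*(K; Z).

H_0 ≅ Z,  H_1 ≅ Z^2,  H_2 ≅ Z.

K has 9 vertices, 27 edges, 18 triangles.
rank ∂_0 = 0, rank ∂_1 = 8 ⇒ b_0 = 9 − 0 − 8 = 1; all invariant factors of ∂_1 are 1 so no torsion. So H_0 = Z.
rank ∂_1 = 8, rank ∂_2 = 17 ⇒ b_1 = 27 − 8 − 17 = 2; all invariant factors of ∂_2 are 1 so no torsion. So H_1 = Z^2.
rank ∂_2 = 17, rank ∂_3 = 0 ⇒ b_2 = 18 − 17 − 0 = 1. So H_2 = Z.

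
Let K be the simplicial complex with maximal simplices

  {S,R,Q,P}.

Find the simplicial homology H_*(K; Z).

H_0 = Z,  H_1 = 0,  H_2 = 0,  H_3 = 0.

Order the vertices as P < Q < R < S. Listing each simplex with vertices in this order, K has dimension 3 with simplices:

  0-simplices (4): P, Q, R, S
  1-simplices (6): PQ, PR, PS, QR, QS, RS
  2-simplices (4): PQR, PQS, PRS, QRS
  3-simplices (1): PQRS

so the chain groups are C_0 ≅ Z^4, C_1 ≅ Z^6, C_2 ≅ Z^4, C_3 ≅ Z^1.

Boundary ∂_1: C_1 → C_0 maps an edge to its endpoints' difference, ∂[p,q] = q − p. For instance
  ∂PS = S − P.
This gives a 4×6 integer matrix of rank 3; reducing to Smith normal form yields diagonal entries (1,1,1).

∂_2: C_2 → C_1 sends each 2-simplex [p,q,r] to [q,r] − [p,r] + [p,q]. For instance
  ∂QRS = RS − QS + QR,
  ∂PRS = RS − PS + PR.
The 6×4 boundary matrix has rank 3 and Smith normal form diag(1,1,1).

∂_3: C_3 → C_2 sends each 3-simplex σ to the alternating sum Σ_i (−1)^i (σ with its i-th vertex removed). For instance
  ∂PQRS = QRS − PRS + PQS − PQR.
This gives a 4×1 integer matrix of rank 1; reducing to Smith normal form yields diagonal entries (1).

Now H_k = ker ∂_k / im ∂_{k+1}, so:

  H_0: rank C_0 − rank ∂_1 = 4 − 3 = 1, and the invariant factors of ∂_1 are all 1, so H_0 = Z.
  H_1: rank ker ∂_1 − rank ∂_2 = (6 − 3) − 3 = 0, and the invariant factors of ∂_2 are all 1, so H_1 = 0.
  H_2: rank ker ∂_2 − rank ∂_3 = (4 − 3) − 1 = 0, and the invariant factors of ∂_3 are all 1, so H_2 = 0.
  H_3: rank ker ∂_3 − rank ∂_4 = (1 − 1) − 0 = 0, and there is no ∂_4, so H_3 = 0.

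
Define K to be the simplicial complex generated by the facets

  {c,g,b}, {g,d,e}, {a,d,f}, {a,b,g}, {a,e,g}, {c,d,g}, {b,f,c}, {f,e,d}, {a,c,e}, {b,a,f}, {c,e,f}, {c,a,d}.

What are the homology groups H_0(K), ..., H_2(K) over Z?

H_0 = Z,  H_1 = Z/2,  H_2 = 0.

We work with the vertex ordering a < b < c < d < e < f < g. The simplices of K, each written with vertices in increasing order, are:

  0-simplices (7): a, b, c, d, e, f, g
  1-simplices (18): ab, ac, ad, ae, af, ag, bc, bf, bg, cd, ce, cf, cg, de, df, dg, ef, eg
  2-simplices (12): abf, abg, acd, ace, adf, aeg, bcf, bcg, cdg, cef, def, deg

so the chain groups are C_0 ≅ Z^7, C_1 ≅ Z^18, C_2 ≅ Z^12.

Boundary ∂_1: C_1 → C_0 maps an edge to its endpoints' difference, ∂[p,q] = q − p. For instance
  ∂ag = g − a.
The resulting 7×18 matrix has rank 6, and its Smith normal form has invariant factors (1,1,1,1,1,1).

The boundary map ∂_2: C_2 → C_1 sends each 2-simplex [p,q,r] to [q,r] − [p,r] + [p,q]. For instance
  ∂cef = ef − cf + ce,
  ∂ace = ce − ae + ac.
The 18×12 boundary matrix has rank 12 and Smith normal form diag(1,1,1,1,1,1,1,1,1,1,1,2).

From H_k ≅ ker(∂_k) / im(∂_{k+1}) we obtain:

  H_0: rank C_0 − rank ∂_1 = 7 − 6 = 1, and the invariant factors of ∂_1 are all 1, so H_0 = Z.
  H_1: rank ker ∂_1 − rank ∂_2 = (18 − 6) − 12 = 0, and ∂_2 has invariant factor 2 > 1, so H_1 = Z/2.
  H_2: rank ker ∂_2 − rank ∂_3 = (12 − 12) − 0 = 0, and there is no ∂_3, so H_2 = 0.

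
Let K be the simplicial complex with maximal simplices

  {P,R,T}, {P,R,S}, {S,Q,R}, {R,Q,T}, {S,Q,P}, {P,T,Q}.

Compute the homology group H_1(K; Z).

H_1 = 0.

Order the vertices as P < Q < R < S < T. Listing each simplex with vertices in this order, K has dimension 2 with simplices:

  0-simplices (5): P, Q, R, S, T
  1-simplices (9): PQ, PR, PS, PT, QR, QS, QT, RS, RT
  2-simplices (6): PQS, PQT, PRS, PRT, QRS, QRT

Hence C_0 ≅ Z^5, C_1 ≅ Z^9, C_2 ≅ Z^6.

∂_1: C_1 → C_0 maps an edge to its endpoints' difference, ∂[p,q] = q − p. For instance
  ∂QT = T − Q.
As a 5×9 matrix over Z this has rank 4, with invariant factors (1,1,1,1).

Boundary ∂_2: C_2 → C_1 sends each 2-simplex [p,q,r] to [q,r] − [p,r] + [p,q]. For instance
  ∂PRS = RS − PS + PR,
  ∂PRT = RT − PT + PR.
The resulting 9×6 matrix has rank 5, and its Smith normal form has invariant factors (1,1,1,1,1).

Computing H_k = (kernel of ∂_k) / (image of ∂_{k+1}):

  H_1: rank ker ∂_1 − rank ∂_2 = (9 − 4) − 5 = 0, and the invariant factors of ∂_2 are all 1, so H_1 ≅ 0.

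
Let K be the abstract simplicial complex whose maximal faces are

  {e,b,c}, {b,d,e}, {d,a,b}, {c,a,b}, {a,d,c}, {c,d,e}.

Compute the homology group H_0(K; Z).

Take the total order a < b < c < d < e on the vertex set. Then K (dimension 2) consists of the simplices:

  0-simplices (5): a, b, c, d, e
  1-simplices (9): ab, ac, ad, bc, bd, be, cd, ce, de
  2-simplices (6): abc, abd, acd, bce, bde, cde

giving chain groups C_0 ≅ Z^5, C_1 ≅ Z^9, C_2 ≅ Z^6.

The boundary map ∂_1: C_1 → C_0 maps an edge to its endpoints' difference, ∂[p,q] = q − p. For instance
  ∂bd = d − b.
The resulting 5×9 matrix has rank 4, and its Smith normal form has invariant factors (1,1,1,1).

∂_2: C_2 → C_1 maps a triangle to the signed sum of its edges. For instance
  ∂bde = de − be + bd,
  ∂abd = bd − ad + ab.
This gives a 9×6 integer matrix of rank 5; reducing to Smith normal form yields diagonal entries (1,1,1,1,1).

From H_k ≅ ker(∂_k) / im(∂_{k+1}) we obtain:

  H_0: rank C_0 − rank ∂_1 = 5 − 4 = 1, and the invariant factors of ∂_1 are all 1, so H_0 = Z.

H_0 = Z.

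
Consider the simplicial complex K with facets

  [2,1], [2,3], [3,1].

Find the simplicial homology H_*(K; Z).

H_0 = Z,  H_1 = Z.

Take the total order 1 < 2 < 3 on the vertex set. Then K (dimension 1) consists of the simplices:

  0-simplices (3): [1], [2], [3]
  1-simplices (3): [1,2], [1,3], [2,3]

Hence C_0 ≅ Z^3, C_1 ≅ Z^3.

Boundary ∂_1: C_1 → C_0 maps an edge to its endpoints' difference, ∂[p,q] = q − p. For instance
  ∂[1,2] = [2] − [1].
As a 3×3 matrix over Z this has rank 2, with invariant factors (1,1).

Now H_k = ker ∂_k / im ∂_{k+1}, so:

  H_0: rank C_0 − rank ∂_1 = 3 − 2 = 1, and the invariant factors of ∂_1 are all 1, so H_0 ≅ Z.
  H_1: rank ker ∂_1 − rank ∂_2 = (3 − 2) − 0 = 1, and there is no ∂_2, so H_1 ≅ Z.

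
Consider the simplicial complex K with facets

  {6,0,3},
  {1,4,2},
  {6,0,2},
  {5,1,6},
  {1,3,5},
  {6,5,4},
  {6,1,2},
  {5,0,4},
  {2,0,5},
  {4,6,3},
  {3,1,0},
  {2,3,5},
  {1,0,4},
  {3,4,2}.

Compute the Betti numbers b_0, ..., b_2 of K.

b_0 = 1, b_1 = 2, b_2 = 1.

Take the total order 0 < 1 < 2 < 3 < 4 < 5 < 6 on the vertex set. Then K (dimension 2) consists of the simplices:

  0-simplices (7): [0], [1], [2], [3], [4], [5], [6]
  1-simplices (21): [0,1], [0,2], [0,3], [0,4], [0,5], [0,6], [1,2], [1,3], [1,4], [1,5], [1,6], [2,3], [2,4], [2,5], [2,6], [3,4], [3,5], [3,6], [4,5], [4,6], [5,6]
  2-simplices (14): [0,1,3], [0,1,4], [0,2,5], [0,2,6], [0,3,6], [0,4,5], [1,2,4], [1,2,6], [1,3,5], [1,5,6], [2,3,4], [2,3,5], [3,4,6], [4,5,6]

Hence C_0 ≅ Z^7, C_1 ≅ Z^21, C_2 ≅ Z^14.

∂_1: C_1 → C_0 sends each edge [p,q] (with p < q) to q − p. For instance
  ∂[2,4] = [4] − [2].
The 7×21 boundary matrix has rank 6 and Smith normal form diag(1,1,1,1,1,1).

The boundary map ∂_2: C_2 → C_1 maps a triangle to the signed sum of its edges. For instance
  ∂[2,3,5] = [3,5] − [2,5] + [2,3],
  ∂[0,1,3] = [1,3] − [0,3] + [0,1].
The 21×14 boundary matrix has rank 13 and Smith normal form diag(1,1,1,1,1,1,1,1,1,1,1,1,1).

From H_k ≅ ker(∂_k) / im(∂_{k+1}) we obtain:

  H_0: rank C_0 − rank ∂_1 = 7 − 6 = 1, and the invariant factors of ∂_1 are all 1, so H_0 = Z.
  H_1: rank ker ∂_1 − rank ∂_2 = (21 − 6) − 13 = 2, and the invariant factors of ∂_2 are all 1, so H_1 = Z^2.
  H_2: rank ker ∂_2 − rank ∂_3 = (14 − 13) − 0 = 1, and there is no ∂_3, so H_2 = Z.

(K is a triangulation of the torus T^2.)

Hence the Betti numbers are b_0 = 1, b_1 = 2, b_2 = 1.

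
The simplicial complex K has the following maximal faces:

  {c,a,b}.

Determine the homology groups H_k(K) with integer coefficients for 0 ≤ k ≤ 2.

We work with the vertex ordering a < b < c. The simplices of K, each written with vertices in increasing order, are:

  0-simplices (3): a, b, c
  1-simplices (3): ab, ac, bc
  2-simplices (1): abc

so the chain groups are C_0 ≅ Z^3, C_1 ≅ Z^3, C_2 ≅ Z^1.

Boundary ∂_1: C_1 → C_0 sends each edge [p,q] (with p < q) to q − p.
The resulting 3×3 matrix has rank 2, and its Smith normal form has invariant factors (1,1).

Boundary ∂_2: C_2 → C_1 maps a triangle to the signed sum of its edges. For instance
  ∂abc = bc − ac + ab.
The resulting 3×1 matrix has rank 1, and its Smith normal form has invariant factors (1).

Reading off H_k = ker ∂_k / im ∂_{k+1}:

  H_0: rank C_0 − rank ∂_1 = 3 − 2 = 1, and the invariant factors of ∂_1 are all 1, so H_0 = Z.
  H_1: rank ker ∂_1 − rank ∂_2 = (3 − 2) − 1 = 0, and the invariant factors of ∂_2 are all 1, so H_1 = 0.
  H_2: rank ker ∂_2 − rank ∂_3 = (1 − 1) − 0 = 0, and there is no ∂_3, so H_2 = 0.

H_0 ≅ Z,  H_1 = 0,  H_2 = 0.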